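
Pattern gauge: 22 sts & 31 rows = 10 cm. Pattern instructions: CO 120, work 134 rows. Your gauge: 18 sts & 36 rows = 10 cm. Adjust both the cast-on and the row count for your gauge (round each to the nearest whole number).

Cast on 98 stitches; work 156 rows.

Stitches: 120 × 18/22 = 98.18 → 98.
Rows: 134 × 36/31 = 155.61 → 156.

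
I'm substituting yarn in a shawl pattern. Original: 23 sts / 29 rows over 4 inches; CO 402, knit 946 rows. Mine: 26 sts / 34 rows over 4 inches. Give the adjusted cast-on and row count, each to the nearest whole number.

Cast on 454 stitches; work 1109 rows.

Stitches: 402 × 26/23 = 454.43 → 454.
Rows: 946 × 34/29 = 1109.10 → 1109.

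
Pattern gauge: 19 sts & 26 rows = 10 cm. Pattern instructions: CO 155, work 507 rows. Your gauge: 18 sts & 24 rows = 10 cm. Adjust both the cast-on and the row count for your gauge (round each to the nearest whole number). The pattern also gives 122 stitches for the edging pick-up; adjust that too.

Stitches: 155 × 18/19 = 146.84 → 147.
Rows: 507 × 24/26 = 468.00 → 468.
edging pick-up: 122 × 18/19 = 115.58 → 116.

Cast on 147 stitches; work 468 rows; edging pick-up 116 stitches.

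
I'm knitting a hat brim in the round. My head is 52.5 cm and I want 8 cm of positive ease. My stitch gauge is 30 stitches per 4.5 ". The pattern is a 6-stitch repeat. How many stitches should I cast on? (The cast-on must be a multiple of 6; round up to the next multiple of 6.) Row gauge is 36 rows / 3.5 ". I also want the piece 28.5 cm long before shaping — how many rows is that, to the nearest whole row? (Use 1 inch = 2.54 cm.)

Cast on 162 stitches; work 115 rows.

Finished = 52.5 + 8 = 60.5 cm.
60.5 cm × 1/2.54 = 23.82 inches.
30/4.5 = 6.667 sts per in; 23.82 × 6.667 = 158.79 sts.
Next multiple of 6 → 162.
28.5 cm = 11.22 inches; × 10.286 = 115.41 → 115 rows.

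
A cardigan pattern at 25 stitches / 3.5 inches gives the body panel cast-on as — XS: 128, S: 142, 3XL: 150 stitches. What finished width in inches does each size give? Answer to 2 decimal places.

25/3.5 = 7.143 sts per in.
XS: 128 / 7.143 = 17.920 → 17.92 in.
S: 142 / 7.143 = 19.880 → 19.88 in.
3XL: 150 / 7.143 = 21.000 → 21.00 in.

XS 17.92 inches; S 19.88 inches; 3XL 21.00 inches.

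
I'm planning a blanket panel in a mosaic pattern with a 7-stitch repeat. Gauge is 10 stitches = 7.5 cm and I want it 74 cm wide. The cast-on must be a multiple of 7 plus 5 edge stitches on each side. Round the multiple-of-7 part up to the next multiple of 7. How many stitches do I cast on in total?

10 / 7.5 = 1.333 sts per cm.
74 × 1.333 = 98.67 sts.
Less 10 edge sts → 88.67 for the repeat.
Next multiple of 7: 91.
Add back 10 edge sts → 101.

101 stitches.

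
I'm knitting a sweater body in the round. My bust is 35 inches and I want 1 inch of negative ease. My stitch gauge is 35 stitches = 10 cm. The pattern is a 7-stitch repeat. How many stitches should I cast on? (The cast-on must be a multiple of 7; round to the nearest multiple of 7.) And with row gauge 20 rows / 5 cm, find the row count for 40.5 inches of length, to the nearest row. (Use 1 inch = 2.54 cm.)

Cast on 301 stitches; work 411 rows.

Finished = 35 − 1 = 34 inches.
34 inches × 2.54 = 86.36 cm.
35/10 = 3.5 sts per cm; 86.36 × 3.5 = 302.26 sts.
Nearest multiple of 7 → 301.
40.5 inches = 102.87 cm; × 4 = 411.48 → 411 rows.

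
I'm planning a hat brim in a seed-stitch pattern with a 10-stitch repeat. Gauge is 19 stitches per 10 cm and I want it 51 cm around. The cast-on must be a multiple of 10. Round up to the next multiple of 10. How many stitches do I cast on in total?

19 / 10 = 1.9 sts per cm.
51 × 1.9 = 96.90 sts.
Next multiple of 10: 100.

Cast on 100 stitches.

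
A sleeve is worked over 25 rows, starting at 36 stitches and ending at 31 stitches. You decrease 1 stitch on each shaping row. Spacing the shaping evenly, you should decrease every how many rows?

Decrease every 5th row.

Stitches to remove: |31 − 36| = 5.
Shaping rows needed: 5 / 1 = 5.
25 rows / 5 = every 5 rows.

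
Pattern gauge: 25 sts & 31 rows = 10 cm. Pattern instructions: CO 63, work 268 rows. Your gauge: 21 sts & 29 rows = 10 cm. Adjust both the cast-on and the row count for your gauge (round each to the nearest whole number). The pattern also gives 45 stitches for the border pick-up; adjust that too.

Cast on 53 stitches; work 251 rows; border pick-up 38 stitches.

Stitches: 63 × 21/25 = 52.92 → 53.
Rows: 268 × 29/31 = 250.71 → 251.
border pick-up: 45 × 21/25 = 37.80 → 38.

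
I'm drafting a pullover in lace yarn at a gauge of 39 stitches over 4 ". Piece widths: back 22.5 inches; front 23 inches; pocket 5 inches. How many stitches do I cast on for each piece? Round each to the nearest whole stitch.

Rate = 39/4 = 9.75 sts per in.
back: 22.5 × 9.75 = 219.38 → 219.
front: 23 × 9.75 = 224.25 → 224.
pocket: 5 × 9.75 = 48.75 → 49.

back 219; front 224; pocket 49.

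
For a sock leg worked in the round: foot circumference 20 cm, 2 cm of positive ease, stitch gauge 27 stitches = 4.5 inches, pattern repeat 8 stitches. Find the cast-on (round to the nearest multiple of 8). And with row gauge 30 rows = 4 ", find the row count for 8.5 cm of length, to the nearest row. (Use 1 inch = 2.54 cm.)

Finished = 20 + 2 = 22 cm.
22 cm × 1/2.54 = 8.66 inches.
27/4.5 = 6 sts per in; 8.66 × 6 = 51.97 sts.
Nearest multiple of 8 → 48.
8.5 cm = 3.35 inches; × 7.5 = 25.10 → 25 rows.

Cast on 48 stitches; work 25 rows.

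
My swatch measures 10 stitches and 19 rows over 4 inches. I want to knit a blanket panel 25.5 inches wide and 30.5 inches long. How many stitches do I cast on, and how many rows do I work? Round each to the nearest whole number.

Cast on 64 stitches and work 145 rows.

Stitch gauge = 10/4 = 2.5 sts/in; 25.5 × 2.5 = 63.75 → 64 sts.
Row gauge = 19/4 = 4.75 rows/in; 30.5 × 4.75 = 144.88 → 145 rows.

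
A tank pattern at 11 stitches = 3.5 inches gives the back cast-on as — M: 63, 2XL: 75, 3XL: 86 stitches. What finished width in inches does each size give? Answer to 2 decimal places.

M 20.05 inches; 2XL 23.86 inches; 3XL 27.36 inches.

11/3.5 = 3.143 sts per in.
M: 63 / 3.143 = 20.045 → 20.05 in.
2XL: 75 / 3.143 = 23.864 → 23.86 in.
3XL: 86 / 3.143 = 27.364 → 27.36 in.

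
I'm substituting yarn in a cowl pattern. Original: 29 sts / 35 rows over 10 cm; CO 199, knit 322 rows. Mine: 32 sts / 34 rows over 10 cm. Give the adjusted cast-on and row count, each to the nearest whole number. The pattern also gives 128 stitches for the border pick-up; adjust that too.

Cast on 220 stitches; work 313 rows; border pick-up 141 stitches.

Stitches: 199 × 32/29 = 219.59 → 220.
Rows: 322 × 34/35 = 312.80 → 313.
border pick-up: 128 × 32/29 = 141.24 → 141.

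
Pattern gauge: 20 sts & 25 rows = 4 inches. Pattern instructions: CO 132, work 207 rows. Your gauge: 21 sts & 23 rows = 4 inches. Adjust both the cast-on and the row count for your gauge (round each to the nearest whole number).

Stitches: 132 × 21/20 = 138.60 → 139.
Rows: 207 × 23/25 = 190.44 → 190.

Cast on 139 stitches; work 190 rows.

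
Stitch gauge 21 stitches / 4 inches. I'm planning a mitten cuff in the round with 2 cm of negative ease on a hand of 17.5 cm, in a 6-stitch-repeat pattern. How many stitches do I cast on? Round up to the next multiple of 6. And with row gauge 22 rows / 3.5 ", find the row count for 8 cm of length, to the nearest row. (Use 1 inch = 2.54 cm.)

Finished = 17.5 − 2 = 15.5 cm.
15.5 cm × 1/2.54 = 6.10 inches.
21/4 = 5.25 sts per in; 6.10 × 5.25 = 32.04 sts.
Next multiple of 6 → 36.
8 cm = 3.15 inches; × 6.286 = 19.80 → 20 rows.

Cast on 36 stitches; work 20 rows.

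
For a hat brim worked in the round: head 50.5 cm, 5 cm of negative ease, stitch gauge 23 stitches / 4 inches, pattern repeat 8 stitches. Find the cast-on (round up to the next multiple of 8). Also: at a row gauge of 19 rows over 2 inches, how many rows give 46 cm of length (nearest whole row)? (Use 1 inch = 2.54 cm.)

Finished = 50.5 − 5 = 45.5 cm.
45.5 cm × 1/2.54 = 17.91 inches.
23/4 = 5.75 sts per in; 17.91 × 5.75 = 103.00 sts.
Next multiple of 8 → 104.
46 cm = 18.11 inches; × 9.5 = 172.05 → 172 rows.

Cast on 104 stitches; work 172 rows.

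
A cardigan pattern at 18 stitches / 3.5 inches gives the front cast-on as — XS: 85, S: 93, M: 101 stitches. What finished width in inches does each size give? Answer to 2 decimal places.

XS 16.53 inches; S 18.08 inches; M 19.64 inches.

18/3.5 = 5.143 sts per in.
XS: 85 / 5.143 = 16.528 → 16.53 in.
S: 93 / 5.143 = 18.083 → 18.08 in.
M: 101 / 5.143 = 19.639 → 19.64 in.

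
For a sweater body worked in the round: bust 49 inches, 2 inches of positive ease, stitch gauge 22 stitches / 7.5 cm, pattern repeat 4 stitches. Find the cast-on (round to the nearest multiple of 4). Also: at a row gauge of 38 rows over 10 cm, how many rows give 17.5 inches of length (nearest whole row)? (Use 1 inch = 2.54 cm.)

Finished = 49 + 2 = 51 inches.
51 inches × 2.54 = 129.54 cm.
22/7.5 = 2.933 sts per cm; 129.54 × 2.933 = 379.98 sts.
Nearest multiple of 4 → 380.
17.5 inches = 44.45 cm; × 3.8 = 168.91 → 169 rows.

Cast on 380 stitches; work 169 rows.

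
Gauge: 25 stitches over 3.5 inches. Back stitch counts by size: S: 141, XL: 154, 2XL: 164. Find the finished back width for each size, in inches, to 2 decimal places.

25/3.5 = 7.143 sts per in.
S: 141 / 7.143 = 19.740 → 19.74 in.
XL: 154 / 7.143 = 21.560 → 21.56 in.
2XL: 164 / 7.143 = 22.960 → 22.96 in.

S 19.74 inches; XL 21.56 inches; 2XL 22.96 inches.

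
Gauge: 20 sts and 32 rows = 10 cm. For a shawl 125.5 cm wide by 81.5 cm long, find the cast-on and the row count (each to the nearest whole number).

Cast on 251 stitches and work 261 rows.

Stitch gauge = 20/10 = 2 sts/cm; 125.5 × 2 = 251.00 → 251 sts.
Row gauge = 32/10 = 3.2 rows/cm; 81.5 × 3.2 = 260.80 → 261 rows.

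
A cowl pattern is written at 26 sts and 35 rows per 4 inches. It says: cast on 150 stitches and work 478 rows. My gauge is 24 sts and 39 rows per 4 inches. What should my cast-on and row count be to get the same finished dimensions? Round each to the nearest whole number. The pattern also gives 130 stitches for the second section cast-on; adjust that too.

Stitches: 150 × 24/26 = 138.46 → 138.
Rows: 478 × 39/35 = 532.63 → 533.
second section cast-on: 130 × 24/26 = 120.00 → 120.

Cast on 138 stitches; work 533 rows; second section cast-on 120 stitches.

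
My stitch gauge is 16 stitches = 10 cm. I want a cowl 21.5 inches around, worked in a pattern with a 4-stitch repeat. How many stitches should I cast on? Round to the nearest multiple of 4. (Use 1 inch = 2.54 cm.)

21.5 in = 21.5 × 2.54 = 54.61 cm.
16 / 10 = 1.6 sts/cm.
54.61 × 1.6 = 87.38 sts.
→ 88.

CO 88 sts.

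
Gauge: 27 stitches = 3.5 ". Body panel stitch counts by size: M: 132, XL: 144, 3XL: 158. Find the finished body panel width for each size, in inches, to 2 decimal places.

27/3.5 = 7.714 sts per in.
M: 132 / 7.714 = 17.111 → 17.11 in.
XL: 144 / 7.714 = 18.667 → 18.67 in.
3XL: 158 / 7.714 = 20.481 → 20.48 in.

M 17.11 inches; XL 18.67 inches; 3XL 20.48 inches.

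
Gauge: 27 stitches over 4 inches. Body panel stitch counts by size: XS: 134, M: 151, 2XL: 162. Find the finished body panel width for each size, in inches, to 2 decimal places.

27/4 = 6.75 sts per in.
XS: 134 / 6.75 = 19.852 → 19.85 in.
M: 151 / 6.75 = 22.370 → 22.37 in.
2XL: 162 / 6.75 = 24.000 → 24.00 in.

XS 19.85 inches; M 22.37 inches; 2XL 24.00 inches.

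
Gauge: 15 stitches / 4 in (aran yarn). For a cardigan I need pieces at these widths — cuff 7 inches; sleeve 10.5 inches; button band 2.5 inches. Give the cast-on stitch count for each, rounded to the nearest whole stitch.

Rate = 15/4 = 3.75 sts per in.
cuff: 7 × 3.75 = 26.25 → 26.
sleeve: 10.5 × 3.75 = 39.38 → 39.
button band: 2.5 × 3.75 = 9.38 → 9.

cuff 26; sleeve 39; button band 9.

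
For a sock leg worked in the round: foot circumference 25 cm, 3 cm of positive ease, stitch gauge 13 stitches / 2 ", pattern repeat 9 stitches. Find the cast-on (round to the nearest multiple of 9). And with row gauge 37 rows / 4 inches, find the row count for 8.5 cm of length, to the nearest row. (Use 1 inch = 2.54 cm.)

Cast on 72 stitches; work 31 rows.

Finished = 25 + 3 = 28 cm.
28 cm × 1/2.54 = 11.02 inches.
13/2 = 6.5 sts per in; 11.02 × 6.5 = 71.65 sts.
Nearest multiple of 9 → 72.
8.5 cm = 3.35 inches; × 9.25 = 30.95 → 31 rows.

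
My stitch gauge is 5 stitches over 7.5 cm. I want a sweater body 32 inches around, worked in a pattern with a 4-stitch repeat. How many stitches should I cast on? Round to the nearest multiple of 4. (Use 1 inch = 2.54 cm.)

32 in = 32 × 2.54 = 81.28 cm.
5 / 7.5 = 0.667 sts/cm.
81.28 × 0.667 = 54.19 sts.
→ 56.

CO 56 sts.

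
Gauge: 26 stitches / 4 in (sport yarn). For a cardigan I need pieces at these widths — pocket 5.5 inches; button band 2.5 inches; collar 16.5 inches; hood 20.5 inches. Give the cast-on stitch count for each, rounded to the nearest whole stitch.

Rate = 26/4 = 6.5 sts per in.
pocket: 5.5 × 6.5 = 35.75 → 36.
button band: 2.5 × 6.5 = 16.25 → 16.
collar: 16.5 × 6.5 = 107.25 → 107.
hood: 20.5 × 6.5 = 133.25 → 133.

pocket 36; button band 16; collar 107; hood 133.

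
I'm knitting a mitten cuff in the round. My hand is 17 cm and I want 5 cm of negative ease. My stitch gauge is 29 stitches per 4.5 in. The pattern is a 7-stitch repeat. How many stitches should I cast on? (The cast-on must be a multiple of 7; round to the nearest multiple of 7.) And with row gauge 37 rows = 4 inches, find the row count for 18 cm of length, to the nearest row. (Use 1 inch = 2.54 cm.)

Cast on 28 stitches; work 66 rows.

Finished = 17 − 5 = 12 cm.
12 cm × 1/2.54 = 4.72 inches.
29/4.5 = 6.444 sts per in; 4.72 × 6.444 = 30.45 sts.
Nearest multiple of 7 → 28.
18 cm = 7.09 inches; × 9.25 = 65.55 → 66 rows.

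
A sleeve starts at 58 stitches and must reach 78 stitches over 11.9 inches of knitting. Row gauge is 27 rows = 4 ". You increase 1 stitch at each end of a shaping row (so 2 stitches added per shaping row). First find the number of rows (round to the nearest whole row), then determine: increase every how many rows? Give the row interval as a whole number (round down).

Increase every 8th row.

Rows = 11.9 × 6.75 = 80.3 → 80 rows.
Stitches to add: 20 → 10 shaping rows (at 2 st each).
80 / 10 = 8.00 → every 8 rows.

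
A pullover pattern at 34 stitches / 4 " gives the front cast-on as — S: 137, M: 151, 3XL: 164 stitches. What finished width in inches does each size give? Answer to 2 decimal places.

34/4 = 8.5 sts per in.
S: 137 / 8.5 = 16.118 → 16.12 in.
M: 151 / 8.5 = 17.765 → 17.76 in.
3XL: 164 / 8.5 = 19.294 → 19.29 in.

S 16.12 inches; M 17.76 inches; 3XL 19.29 inches.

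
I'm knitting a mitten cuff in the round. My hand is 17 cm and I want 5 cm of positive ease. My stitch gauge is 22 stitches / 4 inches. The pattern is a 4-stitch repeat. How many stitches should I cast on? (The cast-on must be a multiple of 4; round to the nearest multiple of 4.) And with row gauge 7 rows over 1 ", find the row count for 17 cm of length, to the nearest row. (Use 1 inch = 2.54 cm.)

Cast on 48 stitches; work 47 rows.

Finished = 17 + 5 = 22 cm.
22 cm × 1/2.54 = 8.66 inches.
22/4 = 5.5 sts per in; 8.66 × 5.5 = 47.64 sts.
Nearest multiple of 4 → 48.
17 cm = 6.69 inches; × 7 = 46.85 → 47 rows.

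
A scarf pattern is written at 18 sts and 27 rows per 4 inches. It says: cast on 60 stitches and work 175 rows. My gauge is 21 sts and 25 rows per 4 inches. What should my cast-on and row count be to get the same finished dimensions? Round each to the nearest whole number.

Stitches: 60 × 21/18 = 70.00 → 70.
Rows: 175 × 25/27 = 162.04 → 162.

Cast on 70 stitches; work 162 rows.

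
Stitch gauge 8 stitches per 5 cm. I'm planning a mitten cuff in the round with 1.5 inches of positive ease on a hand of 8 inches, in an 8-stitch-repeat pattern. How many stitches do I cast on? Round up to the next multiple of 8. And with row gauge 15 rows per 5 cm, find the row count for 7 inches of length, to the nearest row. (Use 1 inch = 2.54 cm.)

Finished = 8 + 1.5 = 9.5 inches.
9.5 inches × 2.54 = 24.13 cm.
8/5 = 1.6 sts per cm; 24.13 × 1.6 = 38.61 sts.
Next multiple of 8 → 40.
7 inches = 17.78 cm; × 3 = 53.34 → 53 rows.

Cast on 40 stitches; work 53 rows.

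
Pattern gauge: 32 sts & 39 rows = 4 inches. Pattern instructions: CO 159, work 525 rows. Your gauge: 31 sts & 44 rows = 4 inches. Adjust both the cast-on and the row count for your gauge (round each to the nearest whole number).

Cast on 154 stitches; work 592 rows.

Stitches: 159 × 31/32 = 154.03 → 154.
Rows: 525 × 44/39 = 592.31 → 592.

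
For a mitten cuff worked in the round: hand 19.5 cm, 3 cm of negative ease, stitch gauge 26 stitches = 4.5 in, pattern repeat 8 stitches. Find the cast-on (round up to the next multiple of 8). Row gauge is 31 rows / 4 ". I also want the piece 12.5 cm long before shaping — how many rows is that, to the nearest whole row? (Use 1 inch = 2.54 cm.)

Finished = 19.5 − 3 = 16.5 cm.
16.5 cm × 1/2.54 = 6.50 inches.
26/4.5 = 5.778 sts per in; 6.50 × 5.778 = 37.53 sts.
Next multiple of 8 → 40.
12.5 cm = 4.92 inches; × 7.75 = 38.14 → 38 rows.

Cast on 40 stitches; work 38 rows.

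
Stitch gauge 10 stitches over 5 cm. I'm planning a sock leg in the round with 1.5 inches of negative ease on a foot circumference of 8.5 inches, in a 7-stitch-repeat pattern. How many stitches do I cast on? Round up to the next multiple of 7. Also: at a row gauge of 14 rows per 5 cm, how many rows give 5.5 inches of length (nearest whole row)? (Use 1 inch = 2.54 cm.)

Finished = 8.5 − 1.5 = 7 inches.
7 inches × 2.54 = 17.78 cm.
10/5 = 2 sts per cm; 17.78 × 2 = 35.56 sts.
Next multiple of 7 → 42.
5.5 inches = 13.97 cm; × 2.8 = 39.12 → 39 rows.

Cast on 42 stitches; work 39 rows.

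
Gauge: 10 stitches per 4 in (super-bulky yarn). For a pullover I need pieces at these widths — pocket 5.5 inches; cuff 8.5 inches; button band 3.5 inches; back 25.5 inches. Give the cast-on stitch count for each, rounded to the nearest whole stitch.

Rate = 10/4 = 2.5 sts per in.
pocket: 5.5 × 2.5 = 13.75 → 14.
cuff: 8.5 × 2.5 = 21.25 → 21.
button band: 3.5 × 2.5 = 8.75 → 9.
back: 25.5 × 2.5 = 63.75 → 64.

pocket 14; cuff 21; button band 9; back 64.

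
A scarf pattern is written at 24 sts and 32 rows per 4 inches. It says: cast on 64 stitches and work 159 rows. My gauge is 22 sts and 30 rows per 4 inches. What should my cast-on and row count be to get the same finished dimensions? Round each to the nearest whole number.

Stitches: 64 × 22/24 = 58.67 → 59.
Rows: 159 × 30/32 = 149.06 → 149.

Cast on 59 stitches; work 149 rows.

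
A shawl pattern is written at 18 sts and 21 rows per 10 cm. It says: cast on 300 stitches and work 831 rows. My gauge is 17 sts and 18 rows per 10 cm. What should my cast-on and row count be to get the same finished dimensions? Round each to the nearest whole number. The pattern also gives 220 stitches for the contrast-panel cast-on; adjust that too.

Stitches: 300 × 17/18 = 283.33 → 283.
Rows: 831 × 18/21 = 712.29 → 712.
contrast-panel cast-on: 220 × 17/18 = 207.78 → 208.

Cast on 283 stitches; work 712 rows; contrast-panel cast-on 208 stitches.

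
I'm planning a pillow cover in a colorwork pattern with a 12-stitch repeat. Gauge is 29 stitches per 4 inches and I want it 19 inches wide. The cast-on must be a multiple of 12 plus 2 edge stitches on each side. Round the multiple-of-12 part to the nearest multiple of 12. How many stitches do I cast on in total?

29 / 4 = 7.25 sts per inch.
19 × 7.25 = 137.75 sts.
Less 4 edge sts → 133.75 for the repeat.
Nearest multiple of 12: 132.
Add back 4 edge sts → 136.

Cast on 136 stitches.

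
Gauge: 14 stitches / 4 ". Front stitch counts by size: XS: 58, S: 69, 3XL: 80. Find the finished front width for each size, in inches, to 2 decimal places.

XS 16.57 inches; S 19.71 inches; 3XL 22.86 inches.

14/4 = 3.5 sts per in.
XS: 58 / 3.5 = 16.571 → 16.57 in.
S: 69 / 3.5 = 19.714 → 19.71 in.
3XL: 80 / 3.5 = 22.857 → 22.86 in.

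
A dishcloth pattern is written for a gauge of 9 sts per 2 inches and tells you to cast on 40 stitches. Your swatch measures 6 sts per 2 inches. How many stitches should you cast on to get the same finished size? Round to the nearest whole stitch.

Scale factor = 6 / 9 = 0.667.
40 × 6 / 9 = 26.67 sts.
→ 27 sts.

27 stitches.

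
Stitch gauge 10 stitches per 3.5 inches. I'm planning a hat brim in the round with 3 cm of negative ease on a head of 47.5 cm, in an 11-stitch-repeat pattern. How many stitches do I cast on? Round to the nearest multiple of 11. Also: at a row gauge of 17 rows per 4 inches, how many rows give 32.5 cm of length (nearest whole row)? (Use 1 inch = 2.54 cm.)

Finished = 47.5 − 3 = 44.5 cm.
44.5 cm × 1/2.54 = 17.52 inches.
10/3.5 = 2.857 sts per in; 17.52 × 2.857 = 50.06 sts.
Nearest multiple of 11 → 55.
32.5 cm = 12.80 inches; × 4.25 = 54.38 → 54 rows.

Cast on 55 stitches; work 54 rows.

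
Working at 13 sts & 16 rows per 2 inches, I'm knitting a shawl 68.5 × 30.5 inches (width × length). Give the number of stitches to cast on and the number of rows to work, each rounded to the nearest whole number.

Cast on 445 stitches and work 244 rows.

Stitch gauge = 13/2 = 6.5 sts/in; 68.5 × 6.5 = 445.25 → 445 sts.
Row gauge = 16/2 = 8 rows/in; 30.5 × 8 = 244.00 → 244 rows.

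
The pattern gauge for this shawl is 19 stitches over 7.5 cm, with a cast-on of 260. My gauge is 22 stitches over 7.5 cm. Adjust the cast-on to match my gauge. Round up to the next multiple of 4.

Scale factor = 22 / 19 = 1.158.
260 × 22 / 19 = 301.05 sts.
→ 304 sts.

CO 304 sts.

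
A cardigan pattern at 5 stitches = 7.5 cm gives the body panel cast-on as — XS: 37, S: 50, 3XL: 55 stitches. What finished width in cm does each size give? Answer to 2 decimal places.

XS 55.50 cm; S 75.00 cm; 3XL 82.50 cm.

5/7.5 = 0.667 sts per cm.
XS: 37 / 0.667 = 55.500 → 55.50 cm.
S: 50 / 0.667 = 75.000 → 75.00 cm.
3XL: 55 / 0.667 = 82.500 → 82.50 cm.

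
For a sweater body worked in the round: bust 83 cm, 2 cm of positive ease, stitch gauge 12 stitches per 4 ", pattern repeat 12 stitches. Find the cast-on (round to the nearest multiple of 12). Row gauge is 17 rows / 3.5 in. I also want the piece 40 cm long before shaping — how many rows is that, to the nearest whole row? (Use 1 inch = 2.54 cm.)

Finished = 83 + 2 = 85 cm.
85 cm × 1/2.54 = 33.46 inches.
12/4 = 3 sts per in; 33.46 × 3 = 100.39 sts.
Nearest multiple of 12 → 96.
40 cm = 15.75 inches; × 4.857 = 76.49 → 76 rows.

Cast on 96 stitches; work 76 rows.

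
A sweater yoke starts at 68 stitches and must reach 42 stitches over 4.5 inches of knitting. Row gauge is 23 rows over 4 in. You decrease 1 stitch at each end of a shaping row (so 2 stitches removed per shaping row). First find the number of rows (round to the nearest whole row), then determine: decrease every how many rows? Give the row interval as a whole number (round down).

Rows = 4.5 × 5.75 = 25.9 → 26 rows.
Stitches to remove: 26 → 13 shaping rows (at 2 st each).
26 / 13 = 2.00 → every 2 rows.

Decrease every 2nd row.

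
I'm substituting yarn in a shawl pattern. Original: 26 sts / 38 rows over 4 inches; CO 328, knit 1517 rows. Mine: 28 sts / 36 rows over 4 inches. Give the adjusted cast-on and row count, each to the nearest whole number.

Stitches: 328 × 28/26 = 353.23 → 353.
Rows: 1517 × 36/38 = 1437.16 → 1437.

Cast on 353 stitches; work 1437 rows.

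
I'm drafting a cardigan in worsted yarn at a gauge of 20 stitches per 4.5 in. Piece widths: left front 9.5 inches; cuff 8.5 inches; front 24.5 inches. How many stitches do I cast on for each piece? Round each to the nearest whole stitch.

left front 42; cuff 38; front 109.

Rate = 20/4.5 = 4.444 sts per in.
left front: 9.5 × 4.444 = 42.22 → 42.
cuff: 8.5 × 4.444 = 37.78 → 38.
front: 24.5 × 4.444 = 108.89 → 109.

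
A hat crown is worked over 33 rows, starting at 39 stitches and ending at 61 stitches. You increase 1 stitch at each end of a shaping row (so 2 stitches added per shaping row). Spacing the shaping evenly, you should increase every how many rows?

Increase every 3rd row.

Stitches to add: |61 − 39| = 22.
Shaping rows needed: 22 / 2 = 11.
33 rows / 11 = every 3 rows.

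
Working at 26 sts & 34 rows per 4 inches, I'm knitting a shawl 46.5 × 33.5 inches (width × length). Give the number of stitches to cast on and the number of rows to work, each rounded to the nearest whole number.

Cast on 302 stitches and work 285 rows.

Stitch gauge = 26/4 = 6.5 sts/in; 46.5 × 6.5 = 302.25 → 302 sts.
Row gauge = 34/4 = 8.5 rows/in; 33.5 × 8.5 = 284.75 → 285 rows.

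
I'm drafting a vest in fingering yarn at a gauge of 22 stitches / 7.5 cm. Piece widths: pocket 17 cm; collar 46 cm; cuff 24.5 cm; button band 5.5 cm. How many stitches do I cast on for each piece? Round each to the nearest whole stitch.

Rate = 22/7.5 = 2.933 sts per cm.
pocket: 17 × 2.933 = 49.87 → 50.
collar: 46 × 2.933 = 134.93 → 135.
cuff: 24.5 × 2.933 = 71.87 → 72.
button band: 5.5 × 2.933 = 16.13 → 16.

pocket 50; collar 135; cuff 72; button band 16.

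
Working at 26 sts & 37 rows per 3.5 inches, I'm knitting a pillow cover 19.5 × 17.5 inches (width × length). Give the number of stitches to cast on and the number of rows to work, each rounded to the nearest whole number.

Cast on 145 stitches and work 185 rows.

Stitch gauge = 26/3.5 = 7.429 sts/in; 19.5 × 7.429 = 144.86 → 145 sts.
Row gauge = 37/3.5 = 10.571 rows/in; 17.5 × 10.571 = 185.00 → 185 rows.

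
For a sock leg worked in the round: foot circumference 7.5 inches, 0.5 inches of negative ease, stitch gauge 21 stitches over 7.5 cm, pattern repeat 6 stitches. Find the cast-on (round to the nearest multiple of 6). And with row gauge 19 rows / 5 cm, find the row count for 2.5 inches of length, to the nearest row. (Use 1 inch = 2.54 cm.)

Finished = 7.5 − 0.5 = 7 inches.
7 inches × 2.54 = 17.78 cm.
21/7.5 = 2.8 sts per cm; 17.78 × 2.8 = 49.78 sts.
Nearest multiple of 6 → 48.
2.5 inches = 6.35 cm; × 3.8 = 24.13 → 24 rows.

Cast on 48 stitches; work 24 rows.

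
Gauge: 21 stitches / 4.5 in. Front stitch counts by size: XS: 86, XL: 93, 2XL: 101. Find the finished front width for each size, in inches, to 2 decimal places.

21/4.5 = 4.667 sts per in.
XS: 86 / 4.667 = 18.429 → 18.43 in.
XL: 93 / 4.667 = 19.929 → 19.93 in.
2XL: 101 / 4.667 = 21.643 → 21.64 in.

XS 18.43 inches; XL 19.93 inches; 2XL 21.64 inches.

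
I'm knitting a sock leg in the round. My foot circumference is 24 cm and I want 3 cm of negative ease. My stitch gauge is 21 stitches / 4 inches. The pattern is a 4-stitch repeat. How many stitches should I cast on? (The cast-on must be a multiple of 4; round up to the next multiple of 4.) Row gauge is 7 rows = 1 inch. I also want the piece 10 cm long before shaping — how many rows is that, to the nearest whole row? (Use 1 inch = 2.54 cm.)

Finished = 24 − 3 = 21 cm.
21 cm × 1/2.54 = 8.27 inches.
21/4 = 5.25 sts per in; 8.27 × 5.25 = 43.41 sts.
Next multiple of 4 → 44.
10 cm = 3.94 inches; × 7 = 27.56 → 28 rows.

Cast on 44 stitches; work 28 rows.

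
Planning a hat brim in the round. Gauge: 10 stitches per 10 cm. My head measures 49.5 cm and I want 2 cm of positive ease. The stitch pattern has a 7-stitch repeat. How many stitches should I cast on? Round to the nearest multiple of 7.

Finished = 49.5 + 2 = 51.5 cm.
10 / 10 = 1 sts/cm.
51.5 × 1 = 51.50 sts.
Nearest multiple of 7: 49.

Cast on 49 stitches.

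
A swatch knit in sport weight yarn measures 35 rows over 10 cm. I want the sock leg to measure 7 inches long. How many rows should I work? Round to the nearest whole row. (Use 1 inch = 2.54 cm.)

7 in = 17.78 cm.
35 rows / 10 cm = 3.5 rows per cm.
17.78 × 3.5 = 62.23 rows.
Round to nearest → 62.

Knit 62 rows.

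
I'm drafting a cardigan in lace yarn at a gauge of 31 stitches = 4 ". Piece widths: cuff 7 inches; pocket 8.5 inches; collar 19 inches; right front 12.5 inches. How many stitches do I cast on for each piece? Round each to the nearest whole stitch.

Rate = 31/4 = 7.75 sts per in.
cuff: 7 × 7.75 = 54.25 → 54.
pocket: 8.5 × 7.75 = 65.88 → 66.
collar: 19 × 7.75 = 147.25 → 147.
right front: 12.5 × 7.75 = 96.88 → 97.

cuff 54; pocket 66; collar 147; right front 97.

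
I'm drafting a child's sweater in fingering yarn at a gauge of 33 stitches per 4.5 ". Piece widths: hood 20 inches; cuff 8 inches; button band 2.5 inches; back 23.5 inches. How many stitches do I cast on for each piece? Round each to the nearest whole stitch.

hood 147; cuff 59; button band 18; back 172.

Rate = 33/4.5 = 7.333 sts per in.
hood: 20 × 7.333 = 146.67 → 147.
cuff: 8 × 7.333 = 58.67 → 59.
button band: 2.5 × 7.333 = 18.33 → 18.
back: 23.5 × 7.333 = 172.33 → 172.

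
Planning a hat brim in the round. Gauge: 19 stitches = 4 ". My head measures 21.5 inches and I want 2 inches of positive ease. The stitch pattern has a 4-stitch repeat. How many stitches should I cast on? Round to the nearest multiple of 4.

112 stitches.

Finished = 21.5 + 2 = 23.5 inches.
19 / 4 = 4.75 sts/in.
23.5 × 4.75 = 111.62 sts.
Nearest multiple of 4: 112.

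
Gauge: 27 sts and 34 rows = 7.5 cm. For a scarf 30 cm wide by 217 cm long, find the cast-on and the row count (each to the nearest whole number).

Cast on 108 stitches and work 984 rows.

Stitch gauge = 27/7.5 = 3.6 sts/cm; 30 × 3.6 = 108.00 → 108 sts.
Row gauge = 34/7.5 = 4.533 rows/cm; 217 × 4.533 = 983.73 → 984 rows.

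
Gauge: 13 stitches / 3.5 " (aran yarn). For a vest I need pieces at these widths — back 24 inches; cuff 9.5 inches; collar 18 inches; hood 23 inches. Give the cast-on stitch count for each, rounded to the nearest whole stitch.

back 89; cuff 35; collar 67; hood 85.

Rate = 13/3.5 = 3.714 sts per in.
back: 24 × 3.714 = 89.14 → 89.
cuff: 9.5 × 3.714 = 35.29 → 35.
collar: 18 × 3.714 = 66.86 → 67.
hood: 23 × 3.714 = 85.43 → 85.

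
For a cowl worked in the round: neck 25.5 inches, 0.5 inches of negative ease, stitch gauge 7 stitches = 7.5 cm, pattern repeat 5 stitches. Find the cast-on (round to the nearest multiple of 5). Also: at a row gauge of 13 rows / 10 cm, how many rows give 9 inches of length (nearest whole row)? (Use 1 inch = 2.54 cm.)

Finished = 25.5 − 0.5 = 25 inches.
25 inches × 2.54 = 63.50 cm.
7/7.5 = 0.933 sts per cm; 63.50 × 0.933 = 59.27 sts.
Nearest multiple of 5 → 60.
9 inches = 22.86 cm; × 1.3 = 29.72 → 30 rows.

Cast on 60 stitches; work 30 rows.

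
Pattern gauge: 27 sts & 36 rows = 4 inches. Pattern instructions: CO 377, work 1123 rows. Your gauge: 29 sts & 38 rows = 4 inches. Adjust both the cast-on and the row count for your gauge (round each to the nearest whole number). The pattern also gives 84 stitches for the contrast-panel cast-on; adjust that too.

Stitches: 377 × 29/27 = 404.93 → 405.
Rows: 1123 × 38/36 = 1185.39 → 1185.
contrast-panel cast-on: 84 × 29/27 = 90.22 → 90.

Cast on 405 stitches; work 1185 rows; contrast-panel cast-on 90 stitches.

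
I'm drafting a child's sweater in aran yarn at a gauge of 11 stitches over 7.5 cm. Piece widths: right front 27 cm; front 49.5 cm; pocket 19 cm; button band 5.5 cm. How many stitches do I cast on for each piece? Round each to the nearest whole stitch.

right front 40; front 73; pocket 28; button band 8.

Rate = 11/7.5 = 1.467 sts per cm.
right front: 27 × 1.467 = 39.60 → 40.
front: 49.5 × 1.467 = 72.60 → 73.
pocket: 19 × 1.467 = 27.87 → 28.
button band: 5.5 × 1.467 = 8.07 → 8.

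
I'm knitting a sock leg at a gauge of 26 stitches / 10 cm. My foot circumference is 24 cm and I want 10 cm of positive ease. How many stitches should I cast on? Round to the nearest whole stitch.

CO 88 sts.

Finished = 24 + 10 = 34 cm.
26 / 10 = 2.6 sts per cm.
34.00 × 2.6 = 88.40 sts.
→ 88 sts.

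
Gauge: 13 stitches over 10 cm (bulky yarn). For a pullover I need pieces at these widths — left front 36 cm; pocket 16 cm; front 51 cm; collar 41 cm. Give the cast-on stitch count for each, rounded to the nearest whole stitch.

left front 47; pocket 21; front 66; collar 53.

Rate = 13/10 = 1.3 sts per cm.
left front: 36 × 1.3 = 46.80 → 47.
pocket: 16 × 1.3 = 20.80 → 21.
front: 51 × 1.3 = 66.30 → 66.
collar: 41 × 1.3 = 53.30 → 53.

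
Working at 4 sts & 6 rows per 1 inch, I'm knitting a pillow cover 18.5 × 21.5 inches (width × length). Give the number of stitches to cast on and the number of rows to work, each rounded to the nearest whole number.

Cast on 74 stitches and work 129 rows.

Stitch gauge = 4/1 = 4 sts/in; 18.5 × 4 = 74.00 → 74 sts.
Row gauge = 6/1 = 6 rows/in; 21.5 × 6 = 129.00 → 129 rows.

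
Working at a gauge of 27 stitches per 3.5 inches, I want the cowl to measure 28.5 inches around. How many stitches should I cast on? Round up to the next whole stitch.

220 stitches.

27 stitches / 3.5 in = 7.714 stitches per inch.
28.5 × 7.714 = 219.86 stitches.
Round up → 220.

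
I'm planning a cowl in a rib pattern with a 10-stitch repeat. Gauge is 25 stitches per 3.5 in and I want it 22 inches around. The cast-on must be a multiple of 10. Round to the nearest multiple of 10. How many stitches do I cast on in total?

25 / 3.5 = 7.143 sts per inch.
22 × 7.143 = 157.14 sts.
Nearest multiple of 10: 160.

160 stitches.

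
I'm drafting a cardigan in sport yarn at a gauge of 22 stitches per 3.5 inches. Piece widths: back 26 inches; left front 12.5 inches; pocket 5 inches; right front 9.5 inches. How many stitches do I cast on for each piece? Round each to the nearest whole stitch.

Rate = 22/3.5 = 6.286 sts per in.
back: 26 × 6.286 = 163.43 → 163.
left front: 12.5 × 6.286 = 78.57 → 79.
pocket: 5 × 6.286 = 31.43 → 31.
right front: 9.5 × 6.286 = 59.71 → 60.

back 163; left front 79; pocket 31; right front 60.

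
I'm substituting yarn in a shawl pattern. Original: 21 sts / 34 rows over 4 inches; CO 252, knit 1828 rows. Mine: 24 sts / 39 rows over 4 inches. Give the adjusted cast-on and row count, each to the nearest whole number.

Cast on 288 stitches; work 2097 rows.

Stitches: 252 × 24/21 = 288.00 → 288.
Rows: 1828 × 39/34 = 2096.82 → 2097.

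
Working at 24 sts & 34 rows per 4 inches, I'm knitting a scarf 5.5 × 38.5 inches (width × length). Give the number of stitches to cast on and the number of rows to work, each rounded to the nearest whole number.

Stitch gauge = 24/4 = 6 sts/in; 5.5 × 6 = 33.00 → 33 sts.
Row gauge = 34/4 = 8.5 rows/in; 38.5 × 8.5 = 327.25 → 327 rows.

Cast on 33 stitches and work 327 rows.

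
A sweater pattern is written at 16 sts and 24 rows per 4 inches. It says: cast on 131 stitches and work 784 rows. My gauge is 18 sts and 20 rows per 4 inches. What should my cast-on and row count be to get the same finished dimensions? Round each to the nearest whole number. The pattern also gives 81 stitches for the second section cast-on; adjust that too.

Stitches: 131 × 18/16 = 147.38 → 147.
Rows: 784 × 20/24 = 653.33 → 653.
second section cast-on: 81 × 18/16 = 91.12 → 91.

Cast on 147 stitches; work 653 rows; second section cast-on 91 stitches.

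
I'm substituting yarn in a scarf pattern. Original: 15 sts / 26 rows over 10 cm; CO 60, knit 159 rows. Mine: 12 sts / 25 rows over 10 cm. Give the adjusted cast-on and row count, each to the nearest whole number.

Stitches: 60 × 12/15 = 48.00 → 48.
Rows: 159 × 25/26 = 152.88 → 153.

Cast on 48 stitches; work 153 rows.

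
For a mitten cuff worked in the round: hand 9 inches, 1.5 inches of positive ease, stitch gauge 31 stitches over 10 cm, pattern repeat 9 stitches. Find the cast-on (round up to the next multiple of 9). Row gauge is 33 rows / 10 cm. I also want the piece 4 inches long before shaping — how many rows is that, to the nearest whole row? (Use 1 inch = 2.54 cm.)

Finished = 9 + 1.5 = 10.5 inches.
10.5 inches × 2.54 = 26.67 cm.
31/10 = 3.1 sts per cm; 26.67 × 3.1 = 82.68 sts.
Next multiple of 9 → 90.
4 inches = 10.16 cm; × 3.3 = 33.53 → 34 rows.

Cast on 90 stitches; work 34 rows.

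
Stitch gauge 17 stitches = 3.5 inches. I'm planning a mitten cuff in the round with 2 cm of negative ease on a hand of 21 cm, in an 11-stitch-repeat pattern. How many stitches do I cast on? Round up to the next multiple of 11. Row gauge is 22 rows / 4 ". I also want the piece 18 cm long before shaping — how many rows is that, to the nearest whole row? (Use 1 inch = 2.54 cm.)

Cast on 44 stitches; work 39 rows.

Finished = 21 − 2 = 19 cm.
19 cm × 1/2.54 = 7.48 inches.
17/3.5 = 4.857 sts per in; 7.48 × 4.857 = 36.33 sts.
Next multiple of 11 → 44.
18 cm = 7.09 inches; × 5.5 = 38.98 → 39 rows.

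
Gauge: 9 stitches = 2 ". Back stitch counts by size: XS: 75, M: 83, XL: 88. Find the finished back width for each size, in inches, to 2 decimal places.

XS 16.67 inches; M 18.44 inches; XL 19.56 inches.

9/2 = 4.5 sts per in.
XS: 75 / 4.5 = 16.667 → 16.67 in.
M: 83 / 4.5 = 18.444 → 18.44 in.
XL: 88 / 4.5 = 19.556 → 19.56 in.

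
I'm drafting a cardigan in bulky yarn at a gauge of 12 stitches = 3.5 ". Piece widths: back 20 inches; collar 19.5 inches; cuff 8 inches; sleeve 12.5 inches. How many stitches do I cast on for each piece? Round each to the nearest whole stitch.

Rate = 12/3.5 = 3.429 sts per in.
back: 20 × 3.429 = 68.57 → 69.
collar: 19.5 × 3.429 = 66.86 → 67.
cuff: 8 × 3.429 = 27.43 → 27.
sleeve: 12.5 × 3.429 = 42.86 → 43.

back 69; collar 67; cuff 27; sleeve 43.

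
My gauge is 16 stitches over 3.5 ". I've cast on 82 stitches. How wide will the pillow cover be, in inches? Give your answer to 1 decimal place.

17.9 inches.

16 stitches / 3.5 inch = 4.571 stitches per inch.
82 / 4.571 = 17.94 inches.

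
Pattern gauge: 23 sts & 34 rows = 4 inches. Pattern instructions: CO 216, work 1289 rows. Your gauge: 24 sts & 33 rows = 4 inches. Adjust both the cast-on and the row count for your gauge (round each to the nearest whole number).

Cast on 225 stitches; work 1251 rows.

Stitches: 216 × 24/23 = 225.39 → 225.
Rows: 1289 × 33/34 = 1251.09 → 1251.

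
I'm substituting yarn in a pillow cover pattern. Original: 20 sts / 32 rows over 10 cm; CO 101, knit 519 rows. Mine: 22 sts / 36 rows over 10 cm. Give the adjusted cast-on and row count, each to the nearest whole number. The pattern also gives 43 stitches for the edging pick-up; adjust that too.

Stitches: 101 × 22/20 = 111.10 → 111.
Rows: 519 × 36/32 = 583.88 → 584.
edging pick-up: 43 × 22/20 = 47.30 → 47.

Cast on 111 stitches; work 584 rows; edging pick-up 47 stitches.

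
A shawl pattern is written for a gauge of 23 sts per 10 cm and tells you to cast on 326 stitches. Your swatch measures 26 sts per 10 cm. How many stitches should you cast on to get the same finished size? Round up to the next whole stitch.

CO 369 sts.

Scale factor = 26 / 23 = 1.130.
326 × 26 / 23 = 368.52 sts.
→ 369 sts.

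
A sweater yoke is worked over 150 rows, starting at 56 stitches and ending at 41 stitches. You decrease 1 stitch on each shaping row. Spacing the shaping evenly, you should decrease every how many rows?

Decrease every 10th row.

Stitches to remove: |41 − 56| = 15.
Shaping rows needed: 15 / 1 = 15.
150 rows / 15 = every 10 rows.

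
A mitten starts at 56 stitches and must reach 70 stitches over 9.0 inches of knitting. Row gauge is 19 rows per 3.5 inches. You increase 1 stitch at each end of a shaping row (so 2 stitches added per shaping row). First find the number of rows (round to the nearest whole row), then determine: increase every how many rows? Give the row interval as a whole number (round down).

Rows = 9.0 × 5.429 = 48.9 → 49 rows.
Stitches to add: 14 → 7 shaping rows (at 2 st each).
49 / 7 = 7.00 → every 7 rows.

Increase every 7th row.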